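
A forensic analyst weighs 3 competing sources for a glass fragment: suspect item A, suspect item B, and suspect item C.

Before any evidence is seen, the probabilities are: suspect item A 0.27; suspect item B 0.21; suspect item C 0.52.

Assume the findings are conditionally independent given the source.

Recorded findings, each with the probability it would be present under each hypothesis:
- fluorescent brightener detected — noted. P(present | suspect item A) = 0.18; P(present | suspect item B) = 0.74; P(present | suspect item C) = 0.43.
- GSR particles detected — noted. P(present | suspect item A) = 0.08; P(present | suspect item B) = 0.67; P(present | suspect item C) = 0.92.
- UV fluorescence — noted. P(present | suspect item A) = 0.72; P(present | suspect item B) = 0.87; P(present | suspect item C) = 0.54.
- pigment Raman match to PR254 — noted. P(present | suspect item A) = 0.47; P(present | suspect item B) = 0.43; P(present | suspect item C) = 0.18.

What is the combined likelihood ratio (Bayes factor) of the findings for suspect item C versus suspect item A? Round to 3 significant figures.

Take the product of per-finding likelihoods under each hypothesis, then divide.
  suspect item C: 0.43 × 0.92 × 0.54 × 0.18 = 0.038452
  suspect item A: 0.18 × 0.08 × 0.72 × 0.47 = 0.004873
Bayes factor = 0.038452 / 0.004873 ≈ 7.89

7.89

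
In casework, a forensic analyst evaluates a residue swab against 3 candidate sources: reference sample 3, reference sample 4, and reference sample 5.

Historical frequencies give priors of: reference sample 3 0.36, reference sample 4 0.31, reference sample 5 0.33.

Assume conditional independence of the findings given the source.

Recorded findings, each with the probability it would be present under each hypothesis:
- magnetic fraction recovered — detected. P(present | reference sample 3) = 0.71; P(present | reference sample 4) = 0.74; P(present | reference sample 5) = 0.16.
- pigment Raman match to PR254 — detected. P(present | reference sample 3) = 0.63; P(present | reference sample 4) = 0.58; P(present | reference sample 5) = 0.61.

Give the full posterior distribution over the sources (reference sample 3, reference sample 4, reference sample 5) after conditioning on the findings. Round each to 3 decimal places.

0.494, 0.408, 0.099

By Bayes' rule with conditional independence, the unnormalized weight for each hypothesis is prior × ∏ likelihoods:
  reference sample 3: 0.36 × 0.71 × 0.63 = 0.16103
  reference sample 4: 0.31 × 0.74 × 0.58 = 0.13305
  reference sample 5: 0.33 × 0.16 × 0.61 = 0.032208
Normalizing constant Z = 0.16103 + 0.13305 + 0.032208 = 0.32629.
P(reference sample 3 | evidence) = 0.16103 / 0.32629 ≈ 0.494
P(reference sample 4 | evidence) = 0.13305 / 0.32629 ≈ 0.408
P(reference sample 5 | evidence) = 0.032208 / 0.32629 ≈ 0.099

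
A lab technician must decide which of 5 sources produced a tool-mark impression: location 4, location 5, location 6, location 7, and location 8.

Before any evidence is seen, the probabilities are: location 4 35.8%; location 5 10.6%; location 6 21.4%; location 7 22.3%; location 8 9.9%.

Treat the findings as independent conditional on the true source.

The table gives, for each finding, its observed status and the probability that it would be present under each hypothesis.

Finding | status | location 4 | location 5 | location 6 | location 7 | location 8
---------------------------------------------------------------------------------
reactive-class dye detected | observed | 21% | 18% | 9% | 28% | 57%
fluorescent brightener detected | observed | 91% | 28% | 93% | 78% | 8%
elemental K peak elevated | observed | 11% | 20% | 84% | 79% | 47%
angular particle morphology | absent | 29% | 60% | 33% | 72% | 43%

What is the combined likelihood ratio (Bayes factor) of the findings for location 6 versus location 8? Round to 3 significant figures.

3.86

The Bayes factor is the ratio of the joint likelihoods of the evidence pattern under the two hypotheses (using 1 − P(present | H) for each absent finding).
  location 6: 0.09 × 0.93 × 0.84 × (1 − 0.33) = 0.047106
  location 8: 0.57 × 0.08 × 0.47 × (1 − 0.43) = 0.012216
Bayes factor = 0.047106 / 0.012216 ≈ 3.86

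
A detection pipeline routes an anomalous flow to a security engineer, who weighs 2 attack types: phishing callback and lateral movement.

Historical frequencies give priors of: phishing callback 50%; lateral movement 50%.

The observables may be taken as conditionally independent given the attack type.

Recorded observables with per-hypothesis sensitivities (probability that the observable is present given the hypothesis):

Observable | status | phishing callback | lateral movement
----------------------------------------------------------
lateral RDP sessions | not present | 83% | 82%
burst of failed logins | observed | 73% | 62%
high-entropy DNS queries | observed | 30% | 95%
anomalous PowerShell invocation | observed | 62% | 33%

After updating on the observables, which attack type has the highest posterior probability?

lateral movement

Multiply each prior by the joint likelihood of the observable pattern (using 1 − P(present | H) for each absent observable):
  phishing callback: 0.50 × (1 − 0.83) × 0.73 × 0.30 × 0.62 = 0.011541
  lateral movement: 0.50 × (1 − 0.82) × 0.62 × 0.95 × 0.33 = 0.017493
The unnormalized weights sum to 0.029035.
P(phishing callback | evidence) ≈ 0.011541 / 0.029035 ≈ 0.398
P(lateral movement | evidence) ≈ 0.017493 / 0.029035 ≈ 0.602
The largest is 0.602, so lateral movement is most probable.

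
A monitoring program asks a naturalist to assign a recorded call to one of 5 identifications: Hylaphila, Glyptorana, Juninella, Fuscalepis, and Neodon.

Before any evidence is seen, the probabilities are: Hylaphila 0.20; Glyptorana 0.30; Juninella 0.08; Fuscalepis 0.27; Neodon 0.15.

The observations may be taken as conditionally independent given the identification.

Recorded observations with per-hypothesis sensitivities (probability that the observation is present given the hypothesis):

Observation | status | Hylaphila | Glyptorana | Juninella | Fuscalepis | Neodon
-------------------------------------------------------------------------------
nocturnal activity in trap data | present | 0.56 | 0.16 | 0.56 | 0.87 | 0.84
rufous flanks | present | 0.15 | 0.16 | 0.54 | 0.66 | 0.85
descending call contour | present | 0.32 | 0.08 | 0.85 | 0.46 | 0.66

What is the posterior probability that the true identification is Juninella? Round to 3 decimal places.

0.122

By Bayes' rule with conditional independence, the unnormalized weight for each hypothesis is prior × ∏ likelihoods:
  Hylaphila: 0.20 × 0.56 × 0.15 × 0.32 = 0.005376
  Glyptorana: 0.30 × 0.16 × 0.16 × 0.08 = 0.0006144
  Juninella: 0.08 × 0.56 × 0.54 × 0.85 = 0.020563
  Fuscalepis: 0.27 × 0.87 × 0.66 × 0.46 = 0.071316
  Neodon: 0.15 × 0.84 × 0.85 × 0.66 = 0.070686
Marginal likelihood of the evidence = 0.16856.
P(Juninella | evidence) = 0.020563 / 0.16856 ≈ 0.122.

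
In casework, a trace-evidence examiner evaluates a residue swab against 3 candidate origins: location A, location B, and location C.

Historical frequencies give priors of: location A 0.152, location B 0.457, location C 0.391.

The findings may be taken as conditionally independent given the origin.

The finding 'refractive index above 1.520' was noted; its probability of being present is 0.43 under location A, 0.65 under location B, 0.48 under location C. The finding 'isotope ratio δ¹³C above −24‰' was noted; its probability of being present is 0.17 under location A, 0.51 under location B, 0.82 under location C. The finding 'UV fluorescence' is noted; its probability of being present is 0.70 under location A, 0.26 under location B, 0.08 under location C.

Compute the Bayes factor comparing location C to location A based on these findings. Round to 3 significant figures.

0.615

Take the product of per-finding likelihoods under each hypothesis, then divide.
  location C: 0.48 × 0.82 × 0.08 = 0.031488
  location A: 0.43 × 0.17 × 0.70 = 0.05117
Bayes factor = 0.031488 / 0.05117 ≈ 0.615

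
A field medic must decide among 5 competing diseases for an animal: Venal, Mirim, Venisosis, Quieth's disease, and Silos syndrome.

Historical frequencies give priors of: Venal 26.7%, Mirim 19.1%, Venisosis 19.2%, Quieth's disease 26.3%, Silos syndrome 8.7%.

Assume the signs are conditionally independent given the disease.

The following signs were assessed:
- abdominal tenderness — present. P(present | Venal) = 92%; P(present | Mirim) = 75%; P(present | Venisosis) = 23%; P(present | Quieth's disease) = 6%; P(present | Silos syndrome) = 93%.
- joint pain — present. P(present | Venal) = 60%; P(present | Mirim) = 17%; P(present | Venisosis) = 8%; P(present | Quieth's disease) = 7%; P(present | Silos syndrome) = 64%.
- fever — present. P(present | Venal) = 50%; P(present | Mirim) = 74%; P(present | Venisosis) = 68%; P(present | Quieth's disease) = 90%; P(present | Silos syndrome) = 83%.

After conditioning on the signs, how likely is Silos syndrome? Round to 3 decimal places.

0.311

Multiply each prior by the joint likelihood of the sign pattern:
  Venal: 0.267 × 0.92 × 0.60 × 0.50 = 0.073692
  Mirim: 0.191 × 0.75 × 0.17 × 0.74 = 0.018021
  Venisosis: 0.192 × 0.23 × 0.08 × 0.68 = 0.0024023
  Quieth's disease: 0.263 × 0.06 × 0.07 × 0.90 = 0.00099414
  Silos syndrome: 0.087 × 0.93 × 0.64 × 0.83 = 0.042979
Marginal likelihood of the evidence = 0.13809.
P(Silos syndrome | evidence) = 0.042979 / 0.13809 ≈ 0.311.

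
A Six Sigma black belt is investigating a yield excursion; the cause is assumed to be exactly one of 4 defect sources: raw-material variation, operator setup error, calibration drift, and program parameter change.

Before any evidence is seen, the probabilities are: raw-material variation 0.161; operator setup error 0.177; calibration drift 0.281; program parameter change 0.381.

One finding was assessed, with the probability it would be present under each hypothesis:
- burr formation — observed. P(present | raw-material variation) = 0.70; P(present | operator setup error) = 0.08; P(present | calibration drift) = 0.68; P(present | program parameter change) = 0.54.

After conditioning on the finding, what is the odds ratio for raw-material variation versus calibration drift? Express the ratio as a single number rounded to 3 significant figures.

0.590

Posterior odds equal prior odds times the likelihood ratio; only the two competing hypotheses matter.
  raw-material variation: 0.161 × 0.70 = 0.1127
  calibration drift: 0.281 × 0.68 = 0.19108
Odds(raw-material variation : calibration drift) = 0.1127 / 0.19108 ≈ 0.590.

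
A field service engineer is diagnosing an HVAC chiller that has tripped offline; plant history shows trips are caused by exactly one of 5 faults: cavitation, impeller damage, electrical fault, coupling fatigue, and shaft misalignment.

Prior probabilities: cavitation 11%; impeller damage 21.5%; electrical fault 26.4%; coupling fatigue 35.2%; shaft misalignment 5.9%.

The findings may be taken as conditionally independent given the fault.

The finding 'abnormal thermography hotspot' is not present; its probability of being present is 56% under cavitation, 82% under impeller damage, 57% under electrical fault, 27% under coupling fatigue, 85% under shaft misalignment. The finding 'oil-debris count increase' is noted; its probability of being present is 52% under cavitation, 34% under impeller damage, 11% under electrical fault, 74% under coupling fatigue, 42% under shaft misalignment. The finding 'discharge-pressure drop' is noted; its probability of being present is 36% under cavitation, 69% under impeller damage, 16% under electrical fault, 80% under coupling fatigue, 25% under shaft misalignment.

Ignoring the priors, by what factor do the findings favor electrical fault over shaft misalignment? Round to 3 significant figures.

0.481

Take the product of per-finding likelihoods under each hypothesis (using 1 − P(present | H) for each absent finding), then divide.
  electrical fault: (1 − 0.57) × 0.11 × 0.16 = 0.007568
  shaft misalignment: (1 − 0.85) × 0.42 × 0.25 = 0.01575
Bayes factor = 0.007568 / 0.01575 ≈ 0.481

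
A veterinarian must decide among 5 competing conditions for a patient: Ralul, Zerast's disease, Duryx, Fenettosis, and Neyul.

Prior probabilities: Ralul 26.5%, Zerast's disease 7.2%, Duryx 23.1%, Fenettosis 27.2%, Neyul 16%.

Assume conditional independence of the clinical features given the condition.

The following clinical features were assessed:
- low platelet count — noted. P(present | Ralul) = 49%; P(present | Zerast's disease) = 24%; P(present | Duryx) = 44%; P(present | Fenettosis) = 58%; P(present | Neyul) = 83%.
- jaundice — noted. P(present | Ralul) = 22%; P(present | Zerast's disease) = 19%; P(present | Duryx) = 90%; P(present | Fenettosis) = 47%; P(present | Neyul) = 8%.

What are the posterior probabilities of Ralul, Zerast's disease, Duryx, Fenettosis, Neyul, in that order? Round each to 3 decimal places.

For each hypothesis, the unnormalized posterior weight is prior × product of the clinical feature likelihoods:
  Ralul: 0.265 × 0.49 × 0.22 = 0.028567
  Zerast's disease: 0.072 × 0.24 × 0.19 = 0.0032832
  Duryx: 0.231 × 0.44 × 0.90 = 0.091476
  Fenettosis: 0.272 × 0.58 × 0.47 = 0.074147
  Neyul: 0.160 × 0.83 × 0.08 = 0.010624
Normalizing constant Z = 0.028567 + 0.0032832 + 0.091476 + 0.074147 + 0.010624 = 0.2081.
P(Ralul | evidence) = 0.028567 / 0.2081 ≈ 0.137
P(Zerast's disease | evidence) = 0.0032832 / 0.2081 ≈ 0.016
P(Duryx | evidence) = 0.091476 / 0.2081 ≈ 0.440
P(Fenettosis | evidence) = 0.074147 / 0.2081 ≈ 0.356
P(Neyul | evidence) = 0.010624 / 0.2081 ≈ 0.051

0.137, 0.016, 0.440, 0.356, 0.051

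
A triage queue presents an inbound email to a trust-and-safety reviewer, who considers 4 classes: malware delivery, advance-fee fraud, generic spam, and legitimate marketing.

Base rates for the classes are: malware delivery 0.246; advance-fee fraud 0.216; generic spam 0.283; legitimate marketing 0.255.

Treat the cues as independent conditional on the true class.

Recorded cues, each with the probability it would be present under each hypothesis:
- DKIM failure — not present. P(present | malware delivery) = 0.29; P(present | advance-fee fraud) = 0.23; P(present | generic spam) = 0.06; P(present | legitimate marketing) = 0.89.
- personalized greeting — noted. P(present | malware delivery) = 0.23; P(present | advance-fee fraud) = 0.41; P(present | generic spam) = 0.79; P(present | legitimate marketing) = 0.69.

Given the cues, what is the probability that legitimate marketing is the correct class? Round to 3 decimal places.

By Bayes' rule with conditional independence, the unnormalized weight for each hypothesis is prior × ∏ likelihoods (using 1 − P(present | H) for each absent cue):
  malware delivery: 0.246 × (1 − 0.29) × 0.23 = 0.040172
  advance-fee fraud: 0.216 × (1 − 0.23) × 0.41 = 0.068191
  generic spam: 0.283 × (1 − 0.06) × 0.79 = 0.21016
  legitimate marketing: 0.255 × (1 − 0.89) × 0.69 = 0.019354
Normalizing constant Z = 0.040172 + 0.068191 + 0.21016 + 0.019354 = 0.33787.
P(legitimate marketing | evidence) = 0.019354 / 0.33787 ≈ 0.057.

0.057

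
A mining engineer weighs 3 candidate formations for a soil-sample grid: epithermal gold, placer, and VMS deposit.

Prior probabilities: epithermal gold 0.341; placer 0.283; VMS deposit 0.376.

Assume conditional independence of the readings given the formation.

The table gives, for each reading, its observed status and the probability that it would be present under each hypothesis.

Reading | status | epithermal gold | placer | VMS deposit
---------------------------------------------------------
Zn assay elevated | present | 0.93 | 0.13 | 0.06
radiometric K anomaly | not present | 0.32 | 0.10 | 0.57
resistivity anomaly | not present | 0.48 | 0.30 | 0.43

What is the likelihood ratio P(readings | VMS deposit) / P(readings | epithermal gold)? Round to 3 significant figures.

0.0447

Joint likelihood of the reading pattern under each hypothesis (using 1 − P(present | H) for each absent reading):
  VMS deposit: 0.06 × (1 − 0.57) × (1 − 0.43) = 0.014706
  epithermal gold: 0.93 × (1 − 0.32) × (1 − 0.48) = 0.32885
Bayes factor = 0.014706 / 0.32885 ≈ 0.0447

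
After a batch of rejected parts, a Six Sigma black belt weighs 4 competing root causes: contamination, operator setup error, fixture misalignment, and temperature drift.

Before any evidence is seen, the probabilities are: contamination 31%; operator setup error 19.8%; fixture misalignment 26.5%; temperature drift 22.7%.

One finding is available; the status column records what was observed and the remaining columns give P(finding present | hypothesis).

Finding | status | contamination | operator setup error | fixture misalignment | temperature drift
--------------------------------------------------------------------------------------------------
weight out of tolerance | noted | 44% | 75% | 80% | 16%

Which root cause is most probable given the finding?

fixture misalignment

Multiply each prior by the likelihood of the finding:
  contamination: 0.310 × 0.44 = 0.1364
  operator setup error: 0.198 × 0.75 = 0.1485
  fixture misalignment: 0.265 × 0.80 = 0.212
  temperature drift: 0.227 × 0.16 = 0.03632
Marginal likelihood of the evidence = 0.53322.
P(contamination | evidence) ≈ 0.1364 / 0.53322 ≈ 0.256
P(operator setup error | evidence) ≈ 0.1485 / 0.53322 ≈ 0.278
P(fixture misalignment | evidence) ≈ 0.212 / 0.53322 ≈ 0.398
P(temperature drift | evidence) ≈ 0.03632 / 0.53322 ≈ 0.068
The largest is 0.398, so fixture misalignment is most probable.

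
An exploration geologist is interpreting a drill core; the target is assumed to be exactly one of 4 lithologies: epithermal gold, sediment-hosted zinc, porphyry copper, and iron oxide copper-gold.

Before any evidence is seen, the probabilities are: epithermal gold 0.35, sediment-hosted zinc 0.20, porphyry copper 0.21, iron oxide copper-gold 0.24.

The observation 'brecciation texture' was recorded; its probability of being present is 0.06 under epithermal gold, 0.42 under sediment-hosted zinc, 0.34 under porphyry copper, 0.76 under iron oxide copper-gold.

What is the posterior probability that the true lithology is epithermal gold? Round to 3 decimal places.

0.059

By Bayes' rule, the unnormalized weight for each hypothesis is prior × likelihood:
  epithermal gold: 0.35 × 0.06 = 0.021
  sediment-hosted zinc: 0.20 × 0.42 = 0.084
  porphyry copper: 0.21 × 0.34 = 0.0714
  iron oxide copper-gold: 0.24 × 0.76 = 0.1824
The unnormalized weights sum to 0.3588.
P(epithermal gold | evidence) = 0.021 / 0.3588 ≈ 0.059.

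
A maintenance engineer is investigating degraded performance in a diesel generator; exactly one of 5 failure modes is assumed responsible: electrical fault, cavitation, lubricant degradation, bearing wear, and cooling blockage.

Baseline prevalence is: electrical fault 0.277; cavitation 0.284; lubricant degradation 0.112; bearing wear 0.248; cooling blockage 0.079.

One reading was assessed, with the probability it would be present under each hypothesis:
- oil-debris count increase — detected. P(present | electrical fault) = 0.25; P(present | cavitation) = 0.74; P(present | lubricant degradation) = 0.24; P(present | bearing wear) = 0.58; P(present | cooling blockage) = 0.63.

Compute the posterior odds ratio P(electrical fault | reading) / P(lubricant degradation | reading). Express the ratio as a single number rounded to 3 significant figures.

Posterior odds equal prior odds times the likelihood ratio; only the two competing hypotheses matter.
  electrical fault: 0.277 × 0.25 = 0.06925
  lubricant degradation: 0.112 × 0.24 = 0.02688
Odds(electrical fault : lubricant degradation) = 0.06925 / 0.02688 ≈ 2.58.

2.58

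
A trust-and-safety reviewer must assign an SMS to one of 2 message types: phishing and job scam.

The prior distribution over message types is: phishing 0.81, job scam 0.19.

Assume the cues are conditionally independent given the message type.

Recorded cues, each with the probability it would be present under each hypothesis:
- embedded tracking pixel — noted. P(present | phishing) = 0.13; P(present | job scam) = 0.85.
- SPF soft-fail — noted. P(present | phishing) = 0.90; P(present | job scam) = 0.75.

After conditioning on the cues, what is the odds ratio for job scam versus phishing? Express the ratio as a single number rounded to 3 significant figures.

1.28

Posterior odds equal prior odds times the likelihood ratio; only the two competing hypotheses matter.
  job scam: 0.19 × 0.85 × 0.75 = 0.12113
  phishing: 0.81 × 0.13 × 0.90 = 0.09477
Odds(job scam : phishing) = 0.12113 / 0.09477 ≈ 1.28.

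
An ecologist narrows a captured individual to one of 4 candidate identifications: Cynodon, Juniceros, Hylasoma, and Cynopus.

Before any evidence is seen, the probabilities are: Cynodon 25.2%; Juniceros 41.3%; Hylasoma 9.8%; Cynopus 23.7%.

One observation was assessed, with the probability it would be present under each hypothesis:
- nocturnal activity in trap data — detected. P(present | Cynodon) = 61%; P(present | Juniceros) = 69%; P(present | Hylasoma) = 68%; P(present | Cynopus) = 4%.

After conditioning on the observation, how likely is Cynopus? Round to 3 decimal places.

0.018

By Bayes' rule, the unnormalized weight for each hypothesis is prior × likelihood:
  Cynodon: 0.252 × 0.61 = 0.15372
  Juniceros: 0.413 × 0.69 = 0.28497
  Hylasoma: 0.098 × 0.68 = 0.06664
  Cynopus: 0.237 × 0.04 = 0.00948
Marginal likelihood of the evidence = 0.51481.
P(Cynopus | evidence) = 0.00948 / 0.51481 ≈ 0.018.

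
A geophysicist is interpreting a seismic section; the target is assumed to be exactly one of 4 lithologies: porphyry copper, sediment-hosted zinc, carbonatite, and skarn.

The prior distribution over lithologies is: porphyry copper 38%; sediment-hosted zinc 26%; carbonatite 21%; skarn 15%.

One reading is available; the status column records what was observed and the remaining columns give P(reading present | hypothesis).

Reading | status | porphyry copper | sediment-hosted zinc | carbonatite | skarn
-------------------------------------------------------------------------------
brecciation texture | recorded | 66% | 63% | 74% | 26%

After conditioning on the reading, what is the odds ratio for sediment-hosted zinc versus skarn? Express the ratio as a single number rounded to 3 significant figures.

4.20

Posterior odds equal prior odds times the likelihood ratio; only the two competing hypotheses matter.
  sediment-hosted zinc: 0.26 × 0.63 = 0.1638
  skarn: 0.15 × 0.26 = 0.039
Posterior odds = 0.1638 / 0.039 ≈ 4.20.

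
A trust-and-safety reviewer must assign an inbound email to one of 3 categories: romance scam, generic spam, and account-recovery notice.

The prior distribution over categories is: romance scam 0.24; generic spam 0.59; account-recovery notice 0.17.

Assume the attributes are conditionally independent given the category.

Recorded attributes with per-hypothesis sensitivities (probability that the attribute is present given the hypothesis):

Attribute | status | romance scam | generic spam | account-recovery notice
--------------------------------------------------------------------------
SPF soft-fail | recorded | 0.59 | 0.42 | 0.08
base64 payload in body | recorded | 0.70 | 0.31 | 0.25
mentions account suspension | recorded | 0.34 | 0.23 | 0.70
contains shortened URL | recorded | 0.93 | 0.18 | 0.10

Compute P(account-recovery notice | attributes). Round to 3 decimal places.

For each hypothesis, the unnormalized posterior weight is prior × product of the attribute likelihoods:
  romance scam: 0.24 × 0.59 × 0.70 × 0.34 × 0.93 = 0.031342
  generic spam: 0.59 × 0.42 × 0.31 × 0.23 × 0.18 = 0.0031803
  account-recovery notice: 0.17 × 0.08 × 0.25 × 0.70 × 0.10 = 0.000238
Normalizing constant Z = 0.031342 + 0.0031803 + 0.000238 = 0.03476.
P(account-recovery notice | evidence) = 0.000238 / 0.03476 ≈ 0.007.

0.007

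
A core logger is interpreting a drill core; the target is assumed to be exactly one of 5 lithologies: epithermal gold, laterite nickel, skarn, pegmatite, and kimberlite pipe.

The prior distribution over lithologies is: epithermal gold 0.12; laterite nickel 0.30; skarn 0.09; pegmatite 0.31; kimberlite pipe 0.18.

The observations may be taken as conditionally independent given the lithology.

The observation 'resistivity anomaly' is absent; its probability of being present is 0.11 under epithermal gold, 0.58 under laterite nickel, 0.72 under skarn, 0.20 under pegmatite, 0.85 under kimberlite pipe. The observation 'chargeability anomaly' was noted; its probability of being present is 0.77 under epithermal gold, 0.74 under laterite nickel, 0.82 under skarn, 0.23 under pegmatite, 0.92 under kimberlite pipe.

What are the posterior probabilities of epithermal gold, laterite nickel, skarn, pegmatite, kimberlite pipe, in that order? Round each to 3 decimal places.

0.296, 0.335, 0.074, 0.205, 0.089

Multiply each prior by the joint likelihood of the evidence pattern (using 1 − P(present | H) for each absent observation):
  epithermal gold: 0.12 × (1 − 0.11) × 0.77 = 0.082236
  laterite nickel: 0.30 × (1 − 0.58) × 0.74 = 0.09324
  skarn: 0.09 × (1 − 0.72) × 0.82 = 0.020664
  pegmatite: 0.31 × (1 − 0.20) × 0.23 = 0.05704
  kimberlite pipe: 0.18 × (1 − 0.85) × 0.92 = 0.02484
The unnormalized weights sum to 0.27802.
P(epithermal gold | evidence) = 0.082236 / 0.27802 ≈ 0.296
P(laterite nickel | evidence) = 0.09324 / 0.27802 ≈ 0.335
P(skarn | evidence) = 0.020664 / 0.27802 ≈ 0.074
P(pegmatite | evidence) = 0.05704 / 0.27802 ≈ 0.205
P(kimberlite pipe | evidence) = 0.02484 / 0.27802 ≈ 0.089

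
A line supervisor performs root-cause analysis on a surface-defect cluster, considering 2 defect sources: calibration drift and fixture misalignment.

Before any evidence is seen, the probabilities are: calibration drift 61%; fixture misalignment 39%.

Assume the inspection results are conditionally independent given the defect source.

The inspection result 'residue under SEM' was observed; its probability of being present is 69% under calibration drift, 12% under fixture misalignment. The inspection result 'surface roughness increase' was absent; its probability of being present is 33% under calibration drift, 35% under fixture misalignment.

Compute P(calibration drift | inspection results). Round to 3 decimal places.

0.903

For each hypothesis, the unnormalized posterior weight is prior × product of the inspection result likelihoods (using 1 − P(present | H) for each absent inspection result):
  calibration drift: 0.61 × 0.69 × (1 − 0.33) = 0.282
  fixture misalignment: 0.39 × 0.12 × (1 − 0.35) = 0.03042
Marginal likelihood of the evidence = 0.31242.
P(calibration drift | evidence) = 0.282 / 0.31242 ≈ 0.903.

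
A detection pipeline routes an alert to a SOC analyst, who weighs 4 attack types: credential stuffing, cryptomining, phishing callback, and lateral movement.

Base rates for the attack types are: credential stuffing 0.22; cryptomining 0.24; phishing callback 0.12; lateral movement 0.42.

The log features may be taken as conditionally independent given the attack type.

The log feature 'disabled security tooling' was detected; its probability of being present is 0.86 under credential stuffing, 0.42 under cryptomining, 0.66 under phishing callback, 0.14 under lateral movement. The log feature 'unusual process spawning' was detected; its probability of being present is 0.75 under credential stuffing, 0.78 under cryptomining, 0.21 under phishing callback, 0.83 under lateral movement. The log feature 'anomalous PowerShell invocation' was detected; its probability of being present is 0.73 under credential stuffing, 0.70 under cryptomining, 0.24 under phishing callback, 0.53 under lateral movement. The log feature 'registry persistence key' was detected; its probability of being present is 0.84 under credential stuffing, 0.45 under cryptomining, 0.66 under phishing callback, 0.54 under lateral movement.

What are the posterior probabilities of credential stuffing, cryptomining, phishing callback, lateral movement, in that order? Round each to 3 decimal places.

0.678, 0.193, 0.021, 0.109

Multiply each prior by the joint likelihood of the log feature pattern:
  credential stuffing: 0.22 × 0.86 × 0.75 × 0.73 × 0.84 = 0.087013
  cryptomining: 0.24 × 0.42 × 0.78 × 0.70 × 0.45 = 0.024767
  phishing callback: 0.12 × 0.66 × 0.21 × 0.24 × 0.66 = 0.0026345
  lateral movement: 0.42 × 0.14 × 0.83 × 0.53 × 0.54 = 0.013968
The unnormalized weights sum to 0.12838.
P(credential stuffing | evidence) = 0.087013 / 0.12838 ≈ 0.678
P(cryptomining | evidence) = 0.024767 / 0.12838 ≈ 0.193
P(phishing callback | evidence) = 0.0026345 / 0.12838 ≈ 0.021
P(lateral movement | evidence) = 0.013968 / 0.12838 ≈ 0.109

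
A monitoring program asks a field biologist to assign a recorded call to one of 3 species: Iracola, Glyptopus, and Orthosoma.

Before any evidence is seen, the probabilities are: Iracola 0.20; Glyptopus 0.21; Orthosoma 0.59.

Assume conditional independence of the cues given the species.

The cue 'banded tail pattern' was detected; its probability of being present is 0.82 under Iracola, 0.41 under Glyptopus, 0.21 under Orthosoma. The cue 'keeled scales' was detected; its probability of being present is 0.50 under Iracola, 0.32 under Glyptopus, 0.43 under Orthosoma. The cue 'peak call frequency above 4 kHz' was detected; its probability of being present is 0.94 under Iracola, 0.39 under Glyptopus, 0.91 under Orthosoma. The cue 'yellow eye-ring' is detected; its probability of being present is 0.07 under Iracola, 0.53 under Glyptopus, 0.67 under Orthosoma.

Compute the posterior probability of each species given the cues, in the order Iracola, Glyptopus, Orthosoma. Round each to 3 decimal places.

0.124, 0.131, 0.745

By Bayes' rule with conditional independence, the unnormalized weight for each hypothesis is prior × ∏ likelihoods:
  Iracola: 0.20 × 0.82 × 0.50 × 0.94 × 0.07 = 0.0053956
  Glyptopus: 0.21 × 0.41 × 0.32 × 0.39 × 0.53 = 0.005695
  Orthosoma: 0.59 × 0.21 × 0.43 × 0.91 × 0.67 = 0.032483
Marginal likelihood of the evidence = 0.043574.
P(Iracola | evidence) = 0.0053956 / 0.043574 ≈ 0.124
P(Glyptopus | evidence) = 0.005695 / 0.043574 ≈ 0.131
P(Orthosoma | evidence) = 0.032483 / 0.043574 ≈ 0.745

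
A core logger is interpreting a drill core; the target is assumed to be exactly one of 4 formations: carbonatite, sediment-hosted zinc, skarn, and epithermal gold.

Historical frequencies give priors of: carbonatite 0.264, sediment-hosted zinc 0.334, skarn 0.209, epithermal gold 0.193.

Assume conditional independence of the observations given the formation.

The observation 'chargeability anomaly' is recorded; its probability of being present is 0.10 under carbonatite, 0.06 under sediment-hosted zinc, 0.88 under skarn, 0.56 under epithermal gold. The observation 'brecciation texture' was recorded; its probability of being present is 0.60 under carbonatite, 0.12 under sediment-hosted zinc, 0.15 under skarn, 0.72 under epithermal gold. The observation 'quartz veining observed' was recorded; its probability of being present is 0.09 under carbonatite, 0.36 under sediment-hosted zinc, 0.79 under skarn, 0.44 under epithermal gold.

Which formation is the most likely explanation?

epithermal gold

Multiply each prior by the joint likelihood of the evidence pattern:
  carbonatite: 0.264 × 0.10 × 0.60 × 0.09 = 0.0014256
  sediment-hosted zinc: 0.334 × 0.06 × 0.12 × 0.36 = 0.00086573
  skarn: 0.209 × 0.88 × 0.15 × 0.79 = 0.021795
  epithermal gold: 0.193 × 0.56 × 0.72 × 0.44 = 0.03424
Marginal likelihood of the evidence = 0.058326.
P(carbonatite | evidence) ≈ 0.0014256 / 0.058326 ≈ 0.024
P(sediment-hosted zinc | evidence) ≈ 0.00086573 / 0.058326 ≈ 0.015
P(skarn | evidence) ≈ 0.021795 / 0.058326 ≈ 0.374
P(epithermal gold | evidence) ≈ 0.03424 / 0.058326 ≈ 0.587
The largest is 0.587, so epithermal gold is most probable.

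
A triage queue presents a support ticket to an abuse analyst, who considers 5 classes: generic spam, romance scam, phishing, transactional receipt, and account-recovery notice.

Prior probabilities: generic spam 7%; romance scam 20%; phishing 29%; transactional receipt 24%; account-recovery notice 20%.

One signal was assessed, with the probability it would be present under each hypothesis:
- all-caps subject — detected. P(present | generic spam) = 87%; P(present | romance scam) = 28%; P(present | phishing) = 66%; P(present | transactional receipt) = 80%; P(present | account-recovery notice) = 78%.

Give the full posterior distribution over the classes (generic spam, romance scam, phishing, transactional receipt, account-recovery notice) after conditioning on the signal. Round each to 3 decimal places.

0.093, 0.085, 0.292, 0.293, 0.238

Multiply each prior by the likelihood of the signal:
  generic spam: 0.07 × 0.87 = 0.0609
  romance scam: 0.20 × 0.28 = 0.056
  phishing: 0.29 × 0.66 = 0.1914
  transactional receipt: 0.24 × 0.80 = 0.192
  account-recovery notice: 0.20 × 0.78 = 0.156
The unnormalized weights sum to 0.6563.
P(generic spam | evidence) = 0.0609 / 0.6563 ≈ 0.093
P(romance scam | evidence) = 0.056 / 0.6563 ≈ 0.085
P(phishing | evidence) = 0.1914 / 0.6563 ≈ 0.292
P(transactional receipt | evidence) = 0.192 / 0.6563 ≈ 0.293
P(account-recovery notice | evidence) = 0.156 / 0.6563 ≈ 0.238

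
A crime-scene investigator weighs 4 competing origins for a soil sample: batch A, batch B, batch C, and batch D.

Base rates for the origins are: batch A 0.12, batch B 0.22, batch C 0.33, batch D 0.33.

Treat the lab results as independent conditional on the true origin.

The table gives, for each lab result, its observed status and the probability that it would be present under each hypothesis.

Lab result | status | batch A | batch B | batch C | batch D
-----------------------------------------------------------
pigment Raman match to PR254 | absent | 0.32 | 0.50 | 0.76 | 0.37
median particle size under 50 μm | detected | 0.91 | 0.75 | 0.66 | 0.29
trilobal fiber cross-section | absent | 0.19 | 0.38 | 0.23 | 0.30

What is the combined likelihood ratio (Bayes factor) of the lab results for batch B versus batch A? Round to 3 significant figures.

0.464

Joint likelihood of the lab result pattern under each hypothesis (using 1 − P(present | H) for each absent lab result):
  batch B: (1 − 0.50) × 0.75 × (1 − 0.38) = 0.2325
  batch A: (1 − 0.32) × 0.91 × (1 − 0.19) = 0.50123
Bayes factor = 0.2325 / 0.50123 ≈ 0.464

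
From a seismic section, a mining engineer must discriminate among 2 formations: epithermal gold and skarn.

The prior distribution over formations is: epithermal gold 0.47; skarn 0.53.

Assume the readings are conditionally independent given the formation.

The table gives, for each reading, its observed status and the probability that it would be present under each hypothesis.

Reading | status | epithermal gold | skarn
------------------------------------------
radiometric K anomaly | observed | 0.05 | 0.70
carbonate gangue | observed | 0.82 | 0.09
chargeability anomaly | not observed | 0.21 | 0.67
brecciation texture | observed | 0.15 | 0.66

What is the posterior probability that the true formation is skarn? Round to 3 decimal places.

By Bayes' rule with conditional independence, the unnormalized weight for each hypothesis is prior × ∏ likelihoods (using 1 − P(present | H) for each absent reading):
  epithermal gold: 0.47 × 0.05 × 0.82 × (1 − 0.21) × 0.15 = 0.0022835
  skarn: 0.53 × 0.70 × 0.09 × (1 − 0.67) × 0.66 = 0.0072723
Normalizing constant Z = 0.0022835 + 0.0072723 = 0.0095558.
P(skarn | evidence) = 0.0072723 / 0.0095558 ≈ 0.761.

0.761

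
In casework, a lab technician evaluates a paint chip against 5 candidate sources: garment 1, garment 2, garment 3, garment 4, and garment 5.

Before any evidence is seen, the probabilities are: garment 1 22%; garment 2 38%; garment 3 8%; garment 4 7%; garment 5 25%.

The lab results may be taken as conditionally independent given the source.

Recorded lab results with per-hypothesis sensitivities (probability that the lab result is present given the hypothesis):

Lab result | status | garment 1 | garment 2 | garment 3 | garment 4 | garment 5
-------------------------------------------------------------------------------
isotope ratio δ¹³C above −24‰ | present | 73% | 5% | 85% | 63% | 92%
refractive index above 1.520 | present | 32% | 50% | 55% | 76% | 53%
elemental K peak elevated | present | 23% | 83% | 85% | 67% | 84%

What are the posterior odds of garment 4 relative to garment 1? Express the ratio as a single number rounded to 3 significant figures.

1.90

The normalizing constant cancels in an odds ratio, so compute prior × likelihood for the two hypotheses only:
  garment 4: 0.07 × 0.63 × 0.76 × 0.67 = 0.022456
  garment 1: 0.22 × 0.73 × 0.32 × 0.23 = 0.01182
Posterior odds = 0.022456 / 0.01182 ≈ 1.90.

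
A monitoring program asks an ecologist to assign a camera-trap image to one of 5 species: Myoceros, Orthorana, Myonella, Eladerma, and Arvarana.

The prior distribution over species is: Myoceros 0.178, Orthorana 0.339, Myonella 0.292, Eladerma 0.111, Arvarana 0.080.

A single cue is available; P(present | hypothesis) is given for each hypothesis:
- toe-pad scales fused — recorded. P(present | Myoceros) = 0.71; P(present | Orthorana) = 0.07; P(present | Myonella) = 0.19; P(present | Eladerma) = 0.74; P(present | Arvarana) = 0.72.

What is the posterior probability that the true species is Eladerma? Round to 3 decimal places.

By Bayes' rule, the unnormalized weight for each hypothesis is prior × likelihood:
  Myoceros: 0.178 × 0.71 = 0.12638
  Orthorana: 0.339 × 0.07 = 0.02373
  Myonella: 0.292 × 0.19 = 0.05548
  Eladerma: 0.111 × 0.74 = 0.08214
  Arvarana: 0.080 × 0.72 = 0.0576
The unnormalized weights sum to 0.34533.
P(Eladerma | evidence) = 0.08214 / 0.34533 ≈ 0.238.

0.238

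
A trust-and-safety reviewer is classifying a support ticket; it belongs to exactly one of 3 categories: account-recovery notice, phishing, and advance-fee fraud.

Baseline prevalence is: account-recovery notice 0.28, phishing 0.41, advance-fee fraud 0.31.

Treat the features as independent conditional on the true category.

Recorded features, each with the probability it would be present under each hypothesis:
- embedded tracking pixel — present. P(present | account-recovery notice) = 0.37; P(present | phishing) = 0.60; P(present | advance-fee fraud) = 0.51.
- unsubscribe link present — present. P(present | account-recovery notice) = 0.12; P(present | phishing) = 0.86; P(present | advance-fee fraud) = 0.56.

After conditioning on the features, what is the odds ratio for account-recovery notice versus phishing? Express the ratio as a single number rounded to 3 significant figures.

0.0588

Posterior odds equal prior odds times the likelihood ratio; only the two competing hypotheses matter.
  account-recovery notice: 0.28 × 0.37 × 0.12 = 0.012432
  phishing: 0.41 × 0.60 × 0.86 = 0.21156
Posterior odds = 0.012432 / 0.21156 ≈ 0.0588.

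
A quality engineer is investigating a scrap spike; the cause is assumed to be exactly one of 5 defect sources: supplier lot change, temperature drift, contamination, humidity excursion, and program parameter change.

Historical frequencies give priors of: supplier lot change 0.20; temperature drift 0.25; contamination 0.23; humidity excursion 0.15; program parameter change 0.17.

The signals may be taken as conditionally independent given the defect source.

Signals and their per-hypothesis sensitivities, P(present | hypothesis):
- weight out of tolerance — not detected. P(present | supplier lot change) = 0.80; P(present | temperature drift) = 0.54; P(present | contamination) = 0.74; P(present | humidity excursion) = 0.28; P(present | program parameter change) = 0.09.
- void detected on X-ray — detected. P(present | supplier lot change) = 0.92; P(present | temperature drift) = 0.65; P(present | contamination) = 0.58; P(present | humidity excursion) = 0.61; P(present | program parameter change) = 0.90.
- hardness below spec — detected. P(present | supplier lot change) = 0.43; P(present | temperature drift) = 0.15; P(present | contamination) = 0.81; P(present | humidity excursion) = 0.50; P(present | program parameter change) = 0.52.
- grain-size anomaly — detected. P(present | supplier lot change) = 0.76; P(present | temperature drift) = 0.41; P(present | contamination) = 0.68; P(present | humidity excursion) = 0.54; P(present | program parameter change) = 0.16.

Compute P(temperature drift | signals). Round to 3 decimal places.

0.071

By Bayes' rule with conditional independence, the unnormalized weight for each hypothesis is prior × ∏ likelihoods (using 1 − P(present | H) for each absent signal):
  supplier lot change: 0.20 × (1 − 0.80) × 0.92 × 0.43 × 0.76 = 0.012026
  temperature drift: 0.25 × (1 − 0.54) × 0.65 × 0.15 × 0.41 = 0.0045971
  contamination: 0.23 × (1 − 0.74) × 0.58 × 0.81 × 0.68 = 0.019104
  humidity excursion: 0.15 × (1 − 0.28) × 0.61 × 0.50 × 0.54 = 0.017788
  program parameter change: 0.17 × (1 − 0.09) × 0.90 × 0.52 × 0.16 = 0.011584
Marginal likelihood of the evidence = 0.065099.
P(temperature drift | evidence) = 0.0045971 / 0.065099 ≈ 0.071.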